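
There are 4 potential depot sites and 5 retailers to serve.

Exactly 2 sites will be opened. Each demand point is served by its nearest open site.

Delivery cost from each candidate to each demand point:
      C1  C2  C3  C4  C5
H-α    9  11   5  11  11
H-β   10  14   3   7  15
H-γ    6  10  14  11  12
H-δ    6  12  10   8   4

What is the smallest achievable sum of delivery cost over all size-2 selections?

32

Open {H-β, H-δ}.
  C1→H-δ 6, C2→H-δ 12, C3→H-β 3, C4→H-β 7, C5→H-δ 4  ⇒ total 32.
Compare {H-α, H-δ}: total 34.
Compare {H-β, H-γ}: total 38.
No size-2 selection does better; minimum is 32.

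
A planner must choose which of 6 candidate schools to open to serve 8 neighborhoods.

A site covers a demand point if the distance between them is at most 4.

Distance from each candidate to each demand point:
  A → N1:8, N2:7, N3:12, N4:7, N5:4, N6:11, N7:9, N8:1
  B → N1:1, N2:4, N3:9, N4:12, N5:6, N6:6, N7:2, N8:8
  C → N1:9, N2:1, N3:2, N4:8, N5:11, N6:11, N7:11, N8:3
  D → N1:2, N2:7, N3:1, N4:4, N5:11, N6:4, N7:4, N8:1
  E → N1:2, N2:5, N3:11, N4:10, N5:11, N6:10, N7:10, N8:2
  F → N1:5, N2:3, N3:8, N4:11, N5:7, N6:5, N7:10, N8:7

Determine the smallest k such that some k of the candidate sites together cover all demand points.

3

Coverage sets (demand points within 4 of each site):
  A: {N5, N8}
  B: {N1, N2, N7}
  C: {N2, N3, N8}
  D: {N1, N3, N4, N6, N7, N8}
  E: {N1, N8}
  F: {N2}
No 2 sites suffice: every size-2 union leaves at least one demand point uncovered.
But {A, B, D} covers everything, so the minimum is 3.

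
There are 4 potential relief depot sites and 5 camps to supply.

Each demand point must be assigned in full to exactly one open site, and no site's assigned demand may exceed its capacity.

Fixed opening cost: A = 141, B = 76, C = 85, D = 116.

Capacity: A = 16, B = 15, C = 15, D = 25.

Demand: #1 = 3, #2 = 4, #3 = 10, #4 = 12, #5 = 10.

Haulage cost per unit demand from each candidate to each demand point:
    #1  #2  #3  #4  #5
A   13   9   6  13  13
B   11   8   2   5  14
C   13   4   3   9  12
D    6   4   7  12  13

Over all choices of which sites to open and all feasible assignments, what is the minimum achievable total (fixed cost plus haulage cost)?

501

Open {B, D}; cheapest assignment that respects the capacities:
  B (cap 15, load 15): #1, #4 — cost 3×11 + 12×5 = 93
  D (cap 25, load 24): #2, #3, #5 — cost 4×4 + 10×7 + 10×13 = 216
  Shipping 309, fixed 192 → total 501.
  Any other capacity-feasible assignment to {B, D} ships for at least 309.
Compare {B, C, D}: its best feasible assignment gives total 531.
Compare {C, D}: its best feasible assignment gives total 539.
Every other set of open sites that can feasibly serve all demand totals ≥ 531 even under its best assignment. Minimum: 501.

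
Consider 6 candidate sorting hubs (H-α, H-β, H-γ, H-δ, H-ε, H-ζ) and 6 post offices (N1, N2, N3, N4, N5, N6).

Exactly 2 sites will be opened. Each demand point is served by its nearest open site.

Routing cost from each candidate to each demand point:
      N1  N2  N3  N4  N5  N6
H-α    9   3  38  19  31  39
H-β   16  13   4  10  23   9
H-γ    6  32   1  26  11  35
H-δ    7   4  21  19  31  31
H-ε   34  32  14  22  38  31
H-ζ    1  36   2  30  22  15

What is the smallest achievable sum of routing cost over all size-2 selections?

Open {H-β, H-γ}.
  N1→H-γ 6, N2→H-β 13, N3→H-γ 1, N4→H-β 10, N5→H-γ 11, N6→H-β 9  ⇒ total 50.
Compare {H-β, H-δ}: total 57.
Compare {H-β, H-ζ}: total 57.
No size-2 selection does better; minimum is 50.

50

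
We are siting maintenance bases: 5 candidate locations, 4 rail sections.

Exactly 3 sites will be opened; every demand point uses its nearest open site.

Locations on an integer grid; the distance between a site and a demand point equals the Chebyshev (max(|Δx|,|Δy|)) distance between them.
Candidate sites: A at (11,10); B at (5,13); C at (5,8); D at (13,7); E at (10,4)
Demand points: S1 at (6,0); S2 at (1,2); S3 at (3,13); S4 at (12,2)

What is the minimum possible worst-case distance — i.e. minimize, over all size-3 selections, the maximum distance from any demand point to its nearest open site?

6

Open {A, C, E}.
  Farthest demand point is S2 at distance 6 (to C); all others are ≤ 6.
With {B, C, E} the worst case is 6.
With {C, D, E} the worst case is 6.
No size-3 selection achieves below 6.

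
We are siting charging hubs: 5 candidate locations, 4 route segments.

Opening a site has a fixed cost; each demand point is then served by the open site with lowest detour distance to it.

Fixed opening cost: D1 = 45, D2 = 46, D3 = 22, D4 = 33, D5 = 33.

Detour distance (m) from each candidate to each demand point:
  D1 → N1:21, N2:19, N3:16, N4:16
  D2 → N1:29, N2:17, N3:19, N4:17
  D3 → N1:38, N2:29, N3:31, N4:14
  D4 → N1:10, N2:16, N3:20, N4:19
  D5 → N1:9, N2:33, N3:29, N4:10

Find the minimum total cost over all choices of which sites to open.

98

Open {D4}: assign each demand point to its cheapest open site.
  N1→D4 10, N2→D4 16, N3→D4 20, N4→D4 19
  detour distance 65, fixed 33 → total 98.
Compare {D5}: detour distance 81 + fixed 33 = 114.
Compare {D3, D4}: detour distance 60 + fixed 55 = 115.
Compare {D1}: detour distance 72 + fixed 45 = 117.
All other subsets cost ≥ 114. Minimum total cost: 98.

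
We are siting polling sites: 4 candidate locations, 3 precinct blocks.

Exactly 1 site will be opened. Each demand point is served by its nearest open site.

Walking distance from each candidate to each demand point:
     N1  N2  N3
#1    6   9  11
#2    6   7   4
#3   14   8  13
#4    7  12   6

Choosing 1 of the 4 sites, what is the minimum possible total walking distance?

Open {#2}.
  N1→#2 6, N2→#2 7, N3→#2 4  ⇒ total 17.
Compare {#4}: total 25.
Compare {#1}: total 26.
No size-1 selection does better; minimum is 17.

17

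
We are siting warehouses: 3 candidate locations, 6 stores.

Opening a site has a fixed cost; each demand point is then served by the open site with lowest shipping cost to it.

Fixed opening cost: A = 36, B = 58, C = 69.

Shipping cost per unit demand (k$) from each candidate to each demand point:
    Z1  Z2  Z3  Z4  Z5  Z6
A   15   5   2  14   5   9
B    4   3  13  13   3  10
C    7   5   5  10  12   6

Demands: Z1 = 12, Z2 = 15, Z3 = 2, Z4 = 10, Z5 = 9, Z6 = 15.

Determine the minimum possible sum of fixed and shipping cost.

Open {B, C}: assign each demand point to its cheapest open site.
  Z1→B 12×4=48, Z2→B 15×3=45, Z3→C 2×5=10, Z4→C 10×10=100, Z5→B 9×3=27, Z6→C 15×6=90
  shipping cost 320, fixed 127 → total 447.
Compare {A, B, C}: shipping cost 314 + fixed 163 = 477.
Compare {A, B}: shipping cost 389 + fixed 94 = 483.
Compare {B}: shipping cost 426 + fixed 58 = 484.
All other subsets cost ≥ 477. Minimum total cost: 447.

447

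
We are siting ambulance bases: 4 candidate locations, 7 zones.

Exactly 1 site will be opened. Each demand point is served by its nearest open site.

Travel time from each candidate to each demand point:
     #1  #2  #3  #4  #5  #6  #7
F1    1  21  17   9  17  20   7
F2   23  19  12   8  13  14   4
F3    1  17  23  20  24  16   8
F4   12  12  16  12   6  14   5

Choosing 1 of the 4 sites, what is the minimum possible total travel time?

77

Open {F4}.
  #1→F4 12, #2→F4 12, #3→F4 16, #4→F4 12, #5→F4 6, #6→F4 14, #7→F4 5  ⇒ total 77.
Compare {F1}: total 92.
Compare {F2}: total 93.
No size-1 selection does better; minimum is 77.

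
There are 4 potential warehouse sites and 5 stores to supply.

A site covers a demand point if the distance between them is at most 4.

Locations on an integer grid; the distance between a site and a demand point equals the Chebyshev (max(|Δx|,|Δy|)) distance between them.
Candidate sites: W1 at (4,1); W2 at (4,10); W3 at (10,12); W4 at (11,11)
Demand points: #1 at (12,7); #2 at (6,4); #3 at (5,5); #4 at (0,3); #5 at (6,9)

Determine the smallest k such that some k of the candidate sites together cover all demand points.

3

Coverage sets (demand points within 4 of each site):
  W1: {#2, #3, #4}
  W2: {#5}
  W3: {#5}
  W4: {#1}
No 2 sites suffice: every size-2 union leaves at least one demand point uncovered.
But {W1, W2, W4} covers everything, so the minimum is 3.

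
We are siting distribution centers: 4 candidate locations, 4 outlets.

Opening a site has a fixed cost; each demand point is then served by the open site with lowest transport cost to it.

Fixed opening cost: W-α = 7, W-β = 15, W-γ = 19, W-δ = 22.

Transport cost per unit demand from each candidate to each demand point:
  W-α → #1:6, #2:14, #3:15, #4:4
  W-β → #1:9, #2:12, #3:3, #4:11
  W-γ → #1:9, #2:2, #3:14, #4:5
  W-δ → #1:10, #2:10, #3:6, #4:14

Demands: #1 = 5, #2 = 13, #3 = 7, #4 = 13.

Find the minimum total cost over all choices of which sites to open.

Open {W-α, W-β, W-γ}: assign each demand point to its cheapest open site.
  #1→W-α 5×6=30, #2→W-γ 13×2=26, #3→W-β 7×3=21, #4→W-α 13×4=52
  transport cost 129, fixed 41 → total 170.
Compare {W-β, W-γ}: transport cost 157 + fixed 34 = 191.
Compare {W-α, W-β, W-γ, W-δ}: transport cost 129 + fixed 63 = 192.
Compare {W-α, W-γ, W-δ}: transport cost 150 + fixed 48 = 198.
All other subsets cost ≥ 191. Minimum total cost: 170.

170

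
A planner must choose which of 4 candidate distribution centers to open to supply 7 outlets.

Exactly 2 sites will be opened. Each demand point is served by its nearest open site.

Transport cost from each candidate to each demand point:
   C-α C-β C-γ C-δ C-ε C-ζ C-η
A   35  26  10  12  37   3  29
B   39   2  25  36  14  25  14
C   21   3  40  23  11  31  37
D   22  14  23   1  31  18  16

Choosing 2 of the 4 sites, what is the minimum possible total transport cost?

Open {A, C}.
  C-α→C 21, C-β→C 3, C-γ→A 10, C-δ→A 12, C-ε→C 11, C-ζ→A 3, C-η→A 29  ⇒ total 89.
Compare {A, B}: total 90.
Compare {C, D}: total 93.
No size-2 selection does better; minimum is 89.

89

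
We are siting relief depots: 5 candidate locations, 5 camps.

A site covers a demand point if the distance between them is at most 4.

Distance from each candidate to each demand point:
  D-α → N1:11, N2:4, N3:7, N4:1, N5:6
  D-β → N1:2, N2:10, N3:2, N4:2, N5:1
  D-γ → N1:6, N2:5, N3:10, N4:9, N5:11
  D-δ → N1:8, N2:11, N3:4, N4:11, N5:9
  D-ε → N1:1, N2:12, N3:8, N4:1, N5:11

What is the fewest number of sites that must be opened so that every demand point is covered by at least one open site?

Coverage sets (demand points within 4 of each site):
  D-α: {N2, N4}
  D-β: {N1, N3, N4, N5}
  D-γ: {}
  D-δ: {N3}
  D-ε: {N1, N4}
No single site covers all 5 demand points.
But {D-α, D-β} covers everything, so the minimum is 2.

2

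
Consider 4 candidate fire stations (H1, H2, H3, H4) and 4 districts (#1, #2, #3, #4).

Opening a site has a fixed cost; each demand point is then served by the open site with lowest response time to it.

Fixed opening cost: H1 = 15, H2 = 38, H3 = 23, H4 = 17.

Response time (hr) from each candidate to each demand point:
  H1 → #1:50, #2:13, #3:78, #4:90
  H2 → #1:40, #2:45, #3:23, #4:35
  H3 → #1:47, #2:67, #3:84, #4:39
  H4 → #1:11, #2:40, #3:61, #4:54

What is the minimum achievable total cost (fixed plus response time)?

152

Open {H1, H2, H4}: assign each demand point to its cheapest open site.
  #1→H4 11, #2→H1 13, #3→H2 23, #4→H2 35
  response time 82, fixed 70 → total 152.
Compare {H1, H2}: response time 111 + fixed 53 = 164.
Compare {H2, H4}: response time 109 + fixed 55 = 164.
Compare {H1, H4}: response time 139 + fixed 32 = 171.
All other subsets cost ≥ 164. Minimum total cost: 152.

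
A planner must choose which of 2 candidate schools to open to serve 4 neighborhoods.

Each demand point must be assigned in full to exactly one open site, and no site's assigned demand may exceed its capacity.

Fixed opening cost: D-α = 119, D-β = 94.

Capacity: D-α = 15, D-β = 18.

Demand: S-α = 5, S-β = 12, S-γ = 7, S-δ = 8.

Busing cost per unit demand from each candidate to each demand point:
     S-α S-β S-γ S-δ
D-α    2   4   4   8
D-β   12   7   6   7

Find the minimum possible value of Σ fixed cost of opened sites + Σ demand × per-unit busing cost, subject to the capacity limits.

Open {D-α, D-β}; cheapest assignment that respects the capacities:
  D-α (cap 15, load 15): S-γ, S-δ — cost 7×4 + 8×8 = 92
  D-β (cap 18, load 17): S-α, S-β — cost 5×12 + 12×7 = 144
  Shipping 236, fixed 213 → total 449.
  Any other capacity-feasible assignment to {D-α, D-β} ships for at least 236.
Total demand is 32 and no other set of sites has combined capacity ≥ 32, so {D-α, D-β} is the only feasible choice of open sites. Minimum: 449.

449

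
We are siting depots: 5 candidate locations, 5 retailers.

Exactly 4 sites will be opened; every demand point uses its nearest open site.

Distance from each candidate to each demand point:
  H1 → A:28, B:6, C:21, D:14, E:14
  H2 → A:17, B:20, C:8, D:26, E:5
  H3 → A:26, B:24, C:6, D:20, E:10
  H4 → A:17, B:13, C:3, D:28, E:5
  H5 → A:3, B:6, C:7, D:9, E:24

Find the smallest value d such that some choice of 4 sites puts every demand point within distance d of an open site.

Open {H1, H2, H3, H5}.
  Farthest demand point is D at distance 9 (to H5); all others are ≤ 9.
With {H1, H2, H4, H5} the worst case is 9.
With {H1, H3, H4, H5} the worst case is 9.
No size-4 selection achieves below 9.

9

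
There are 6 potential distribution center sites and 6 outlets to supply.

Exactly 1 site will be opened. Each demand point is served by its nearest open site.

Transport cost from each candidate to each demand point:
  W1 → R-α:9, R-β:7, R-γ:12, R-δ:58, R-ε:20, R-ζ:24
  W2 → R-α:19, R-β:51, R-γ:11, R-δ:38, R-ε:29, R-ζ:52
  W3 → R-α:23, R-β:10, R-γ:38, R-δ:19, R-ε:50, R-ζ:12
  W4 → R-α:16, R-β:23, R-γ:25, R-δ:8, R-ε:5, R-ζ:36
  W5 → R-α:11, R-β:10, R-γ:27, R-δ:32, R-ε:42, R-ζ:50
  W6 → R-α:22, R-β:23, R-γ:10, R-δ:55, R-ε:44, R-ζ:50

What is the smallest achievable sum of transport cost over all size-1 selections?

113

Open {W4}.
  R-α→W4 16, R-β→W4 23, R-γ→W4 25, R-δ→W4 8, R-ε→W4 5, R-ζ→W4 36  ⇒ total 113.
Compare {W1}: total 130.
Compare {W3}: total 152.
No size-1 selection does better; minimum is 113.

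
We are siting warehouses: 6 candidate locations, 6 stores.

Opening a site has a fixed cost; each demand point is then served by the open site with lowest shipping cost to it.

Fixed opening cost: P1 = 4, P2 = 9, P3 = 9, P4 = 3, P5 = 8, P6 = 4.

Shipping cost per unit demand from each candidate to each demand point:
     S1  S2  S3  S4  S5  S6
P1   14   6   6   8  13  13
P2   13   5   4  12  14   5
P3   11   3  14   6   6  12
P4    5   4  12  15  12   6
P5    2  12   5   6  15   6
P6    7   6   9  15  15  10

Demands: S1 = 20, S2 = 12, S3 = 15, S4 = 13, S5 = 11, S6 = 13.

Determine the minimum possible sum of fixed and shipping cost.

371

Open {P2, P3, P5}: assign each demand point to its cheapest open site.
  S1→P5 20×2=40, S2→P3 12×3=36, S3→P2 15×4=60, S4→P3 13×6=78, S5→P3 11×6=66, S6→P2 13×5=65
  shipping cost 345, fixed 26 → total 371.
Compare {P2, P3, P4, P5}: shipping cost 345 + fixed 29 = 374.
Compare {P1, P2, P3, P5}: shipping cost 345 + fixed 30 = 375.
Compare {P2, P3, P5, P6}: shipping cost 345 + fixed 30 = 375.
All other subsets cost ≥ 374. Minimum total cost: 371.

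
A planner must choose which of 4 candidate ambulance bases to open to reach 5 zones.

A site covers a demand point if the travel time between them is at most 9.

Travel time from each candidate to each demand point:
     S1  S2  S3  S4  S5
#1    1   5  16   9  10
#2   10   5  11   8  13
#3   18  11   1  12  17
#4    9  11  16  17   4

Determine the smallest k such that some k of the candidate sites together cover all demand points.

Coverage sets (demand points within 9 of each site):
  #1: {S1, S2, S4}
  #2: {S2, S4}
  #3: {S3}
  #4: {S1, S5}
No 2 sites suffice: every size-2 union leaves at least one demand point uncovered.
But {#1, #3, #4} covers everything, so the minimum is 3.

3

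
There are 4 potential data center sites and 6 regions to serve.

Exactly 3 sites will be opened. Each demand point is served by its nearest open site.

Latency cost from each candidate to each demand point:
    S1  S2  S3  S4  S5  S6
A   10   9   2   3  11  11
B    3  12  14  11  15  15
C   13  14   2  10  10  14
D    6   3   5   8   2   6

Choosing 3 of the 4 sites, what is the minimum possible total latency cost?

19

Open {A, B, D}.
  S1→B 3, S2→D 3, S3→A 2, S4→A 3, S5→D 2, S6→D 6  ⇒ total 19.
Compare {A, C, D}: total 22.
Compare {B, C, D}: total 24.
No size-3 selection does better; minimum is 19.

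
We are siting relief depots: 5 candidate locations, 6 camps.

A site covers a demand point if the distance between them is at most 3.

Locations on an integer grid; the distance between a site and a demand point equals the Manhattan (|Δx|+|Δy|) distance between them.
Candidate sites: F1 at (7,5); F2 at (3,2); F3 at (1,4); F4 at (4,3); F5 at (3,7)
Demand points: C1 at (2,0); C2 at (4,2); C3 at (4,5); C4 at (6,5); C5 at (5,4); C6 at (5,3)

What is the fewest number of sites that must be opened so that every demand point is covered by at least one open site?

2

Coverage sets (demand points within 3 of each site):
  F1: {C3, C4, C5}
  F2: {C1, C2, C6}
  F3: {}
  F4: {C2, C3, C5, C6}
  F5: {C3}
No single site covers all 6 demand points.
But {F1, F2} covers everything, so the minimum is 2.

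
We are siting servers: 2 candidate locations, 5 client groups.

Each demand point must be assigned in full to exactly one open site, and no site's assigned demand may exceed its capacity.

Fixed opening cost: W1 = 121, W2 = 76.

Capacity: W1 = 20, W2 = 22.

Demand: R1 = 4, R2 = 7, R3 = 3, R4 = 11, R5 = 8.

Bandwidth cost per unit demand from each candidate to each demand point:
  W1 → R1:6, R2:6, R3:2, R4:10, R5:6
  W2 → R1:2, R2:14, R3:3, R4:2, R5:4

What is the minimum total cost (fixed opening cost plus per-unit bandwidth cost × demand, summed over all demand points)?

323

Open {W1, W2}; cheapest assignment that respects the capacities:
  W1 (cap 20, load 14): R1, R2, R3 — cost 4×6 + 7×6 + 3×2 = 72
  W2 (cap 22, load 19): R4, R5 — cost 11×2 + 8×4 = 54
  Shipping 126, fixed 197 → total 323.
  Any other capacity-feasible assignment to {W1, W2} ships for at least 126.
Total demand is 33 and no other set of sites has combined capacity ≥ 33, so {W1, W2} is the only feasible choice of open sites. Minimum: 323.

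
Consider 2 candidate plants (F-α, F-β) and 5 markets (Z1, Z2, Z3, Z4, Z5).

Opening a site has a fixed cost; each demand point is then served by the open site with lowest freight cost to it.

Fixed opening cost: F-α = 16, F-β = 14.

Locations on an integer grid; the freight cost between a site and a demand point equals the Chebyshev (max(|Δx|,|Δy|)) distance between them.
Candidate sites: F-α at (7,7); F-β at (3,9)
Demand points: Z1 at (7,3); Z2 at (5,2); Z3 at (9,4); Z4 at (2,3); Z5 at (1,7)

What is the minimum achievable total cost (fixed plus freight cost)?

39

Open {F-α}: assign each demand point to its cheapest open site.
  Z1→F-α 4, Z2→F-α 5, Z3→F-α 3, Z4→F-α 5, Z5→F-α 6
  freight cost 23, fixed 16 → total 39.
Compare {F-β}: freight cost 27 + fixed 14 = 41.
Compare {F-α, F-β}: freight cost 19 + fixed 30 = 49.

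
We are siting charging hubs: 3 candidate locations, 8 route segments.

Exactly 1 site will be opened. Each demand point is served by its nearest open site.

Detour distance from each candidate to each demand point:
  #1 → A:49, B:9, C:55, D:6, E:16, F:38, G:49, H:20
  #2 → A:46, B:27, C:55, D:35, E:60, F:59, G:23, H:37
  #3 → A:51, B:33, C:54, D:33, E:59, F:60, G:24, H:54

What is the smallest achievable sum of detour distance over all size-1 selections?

Open {#1}.
  A→#1 49, B→#1 9, C→#1 55, D→#1 6, E→#1 16, F→#1 38, G→#1 49, H→#1 20  ⇒ total 242.
Compare {#2}: total 342.
Compare {#3}: total 368.

242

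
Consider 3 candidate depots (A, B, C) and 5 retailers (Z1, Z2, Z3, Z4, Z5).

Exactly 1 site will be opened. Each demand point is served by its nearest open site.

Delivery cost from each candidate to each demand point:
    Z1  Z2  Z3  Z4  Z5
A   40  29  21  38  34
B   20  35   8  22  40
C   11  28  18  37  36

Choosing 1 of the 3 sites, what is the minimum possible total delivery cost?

125

Open {B}.
  Z1→B 20, Z2→B 35, Z3→B 8, Z4→B 22, Z5→B 40  ⇒ total 125.
Compare {C}: total 130.
Compare {A}: total 162.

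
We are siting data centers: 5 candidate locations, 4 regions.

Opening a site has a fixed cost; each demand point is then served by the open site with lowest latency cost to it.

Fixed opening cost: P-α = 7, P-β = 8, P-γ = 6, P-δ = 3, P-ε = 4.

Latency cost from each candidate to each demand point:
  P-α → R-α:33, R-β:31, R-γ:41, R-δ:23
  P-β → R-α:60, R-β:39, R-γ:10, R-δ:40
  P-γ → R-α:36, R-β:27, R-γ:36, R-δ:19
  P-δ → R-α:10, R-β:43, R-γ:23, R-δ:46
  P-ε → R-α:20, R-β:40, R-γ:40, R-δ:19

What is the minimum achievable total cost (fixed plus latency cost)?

83

Open {P-β, P-γ, P-δ}: assign each demand point to its cheapest open site.
  R-α→P-δ 10, R-β→P-γ 27, R-γ→P-β 10, R-δ→P-γ 19
  latency cost 66, fixed 17 → total 83.
Compare {P-β, P-γ, P-δ, P-ε}: latency cost 66 + fixed 21 = 87.
Compare {P-γ, P-δ}: latency cost 79 + fixed 9 = 88.
Compare {P-α, P-β, P-γ, P-δ}: latency cost 66 + fixed 24 = 90.
All other subsets cost ≥ 87. Minimum total cost: 83.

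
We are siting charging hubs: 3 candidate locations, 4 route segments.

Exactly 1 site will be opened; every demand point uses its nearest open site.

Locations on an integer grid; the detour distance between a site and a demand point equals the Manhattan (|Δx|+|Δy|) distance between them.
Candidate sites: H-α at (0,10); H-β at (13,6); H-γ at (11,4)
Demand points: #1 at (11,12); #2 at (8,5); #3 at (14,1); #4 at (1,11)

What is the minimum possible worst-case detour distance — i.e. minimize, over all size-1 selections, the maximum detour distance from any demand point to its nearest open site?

Open {H-β}.
  Farthest demand point is #4 at detour distance 17 (to H-β); all others are ≤ 17.
With {H-γ} the worst case is 17.
With {H-α} the worst case is 23.
No size-1 selection achieves below 17.

17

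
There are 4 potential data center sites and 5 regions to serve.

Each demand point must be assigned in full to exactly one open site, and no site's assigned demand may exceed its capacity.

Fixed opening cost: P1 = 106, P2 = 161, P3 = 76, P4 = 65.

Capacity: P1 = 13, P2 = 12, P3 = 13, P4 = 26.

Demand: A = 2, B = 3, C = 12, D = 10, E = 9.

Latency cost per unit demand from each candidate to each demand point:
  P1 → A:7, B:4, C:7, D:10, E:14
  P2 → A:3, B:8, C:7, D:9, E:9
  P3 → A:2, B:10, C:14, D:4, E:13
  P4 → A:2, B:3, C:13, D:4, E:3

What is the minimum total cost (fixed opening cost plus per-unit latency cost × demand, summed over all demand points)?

Open {P1, P4}; cheapest assignment that respects the capacities:
  P1 (cap 13, load 12): C — cost 12×7 = 84
  P4 (cap 26, load 24): A, B, D, E — cost 2×2 + 3×3 + 10×4 + 9×3 = 80
  Shipping 164, fixed 171 → total 335.
  Any other capacity-feasible assignment to {P1, P4} ships for at least 164.
Compare {P3, P4}: its best feasible assignment gives total 377.
Compare {P2, P4}: its best feasible assignment gives total 390.
Every other set of open sites that can feasibly serve all demand totals ≥ 377 even under its best assignment. Minimum: 335.

335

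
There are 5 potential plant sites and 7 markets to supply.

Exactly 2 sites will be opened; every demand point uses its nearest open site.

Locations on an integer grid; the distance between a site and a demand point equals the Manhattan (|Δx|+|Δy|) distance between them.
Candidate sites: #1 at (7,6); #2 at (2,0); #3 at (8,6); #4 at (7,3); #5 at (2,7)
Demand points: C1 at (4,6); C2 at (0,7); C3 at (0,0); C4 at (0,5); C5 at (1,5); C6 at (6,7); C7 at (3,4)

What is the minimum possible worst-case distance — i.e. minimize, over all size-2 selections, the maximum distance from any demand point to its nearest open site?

4

Open {#2, #5}.
  Farthest demand point is C4 at distance 4 (to #5); all others are ≤ 4.
With {#1, #2} the worst case is 8.
With {#1, #5} the worst case is 9.
No size-2 selection achieves below 4.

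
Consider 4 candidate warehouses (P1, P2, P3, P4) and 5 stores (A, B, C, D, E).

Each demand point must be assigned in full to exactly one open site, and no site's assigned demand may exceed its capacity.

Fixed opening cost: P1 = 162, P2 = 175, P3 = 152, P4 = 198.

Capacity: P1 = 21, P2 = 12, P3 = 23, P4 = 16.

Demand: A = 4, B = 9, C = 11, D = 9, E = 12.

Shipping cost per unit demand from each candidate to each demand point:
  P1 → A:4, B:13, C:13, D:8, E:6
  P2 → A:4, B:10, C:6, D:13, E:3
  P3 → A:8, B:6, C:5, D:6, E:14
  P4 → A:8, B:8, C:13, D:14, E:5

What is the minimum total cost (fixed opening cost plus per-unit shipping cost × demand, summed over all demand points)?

Open {P1, P2, P3}; cheapest assignment that respects the capacities:
  P1 (cap 21, load 13): A, D — cost 4×4 + 9×8 = 88
  P2 (cap 12, load 12): E — cost 12×3 = 36
  P3 (cap 23, load 20): B, C — cost 9×6 + 11×5 = 109
  Shipping 233, fixed 489 → total 722.
  Any other capacity-feasible assignment to {P1, P2, P3} ships for at least 233.
Compare {P1, P3, P4}: its best feasible assignment gives total 769.
Compare {P2, P3, P4}: its best feasible assignment gives total 774.
Every other set of open sites that can feasibly serve all demand totals ≥ 769 even under its best assignment. Minimum: 722.

722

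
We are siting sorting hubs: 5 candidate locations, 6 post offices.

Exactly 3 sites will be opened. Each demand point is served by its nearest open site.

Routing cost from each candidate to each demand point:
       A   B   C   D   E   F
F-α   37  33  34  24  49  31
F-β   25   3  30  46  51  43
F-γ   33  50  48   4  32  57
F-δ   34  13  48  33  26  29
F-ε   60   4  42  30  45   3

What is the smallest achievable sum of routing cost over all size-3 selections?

Open {F-β, F-γ, F-ε}.
  A→F-β 25, B→F-β 3, C→F-β 30, D→F-γ 4, E→F-γ 32, F→F-ε 3  ⇒ total 97.
Compare {F-α, F-γ, F-ε}: total 110.
Compare {F-γ, F-δ, F-ε}: total 112.
No size-3 selection does better; minimum is 97.

97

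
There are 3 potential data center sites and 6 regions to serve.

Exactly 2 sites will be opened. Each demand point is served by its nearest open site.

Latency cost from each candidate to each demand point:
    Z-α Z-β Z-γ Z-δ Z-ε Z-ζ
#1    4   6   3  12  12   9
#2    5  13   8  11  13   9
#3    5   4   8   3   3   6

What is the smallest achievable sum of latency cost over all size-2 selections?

23

Open {#1, #3}.
  Z-α→#1 4, Z-β→#3 4, Z-γ→#1 3, Z-δ→#3 3, Z-ε→#3 3, Z-ζ→#3 6  ⇒ total 23.
Compare {#2, #3}: total 29.
Compare {#1, #2}: total 45.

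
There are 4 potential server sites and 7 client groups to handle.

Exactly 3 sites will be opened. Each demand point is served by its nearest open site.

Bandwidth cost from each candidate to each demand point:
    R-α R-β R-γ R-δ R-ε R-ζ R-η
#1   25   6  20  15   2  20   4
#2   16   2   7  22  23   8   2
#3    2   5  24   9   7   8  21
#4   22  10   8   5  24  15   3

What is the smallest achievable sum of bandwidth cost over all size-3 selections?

Open {#1, #2, #3}.
  R-α→#3 2, R-β→#2 2, R-γ→#2 7, R-δ→#3 9, R-ε→#1 2, R-ζ→#2 8, R-η→#2 2  ⇒ total 32.
Compare {#1, #3, #4}: total 33.
Compare {#2, #3, #4}: total 33.
No size-3 selection does better; minimum is 32.

32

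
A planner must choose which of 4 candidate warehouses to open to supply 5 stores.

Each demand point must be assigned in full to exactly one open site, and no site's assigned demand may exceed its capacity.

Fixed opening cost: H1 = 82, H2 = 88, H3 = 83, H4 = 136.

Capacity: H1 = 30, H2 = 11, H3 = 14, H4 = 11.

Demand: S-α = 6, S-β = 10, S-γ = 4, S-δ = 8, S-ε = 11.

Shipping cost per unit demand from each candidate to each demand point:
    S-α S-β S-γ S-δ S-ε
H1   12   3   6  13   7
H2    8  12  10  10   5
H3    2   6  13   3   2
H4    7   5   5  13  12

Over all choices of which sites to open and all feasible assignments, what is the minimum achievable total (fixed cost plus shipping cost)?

Open {H1, H3}; cheapest assignment that respects the capacities:
  H1 (cap 30, load 25): S-β, S-γ, S-ε — cost 10×3 + 4×6 + 11×7 = 131
  H3 (cap 14, load 14): S-α, S-δ — cost 6×2 + 8×3 = 36
  Shipping 167, fixed 165 → total 332.
  Any other capacity-feasible assignment to {H1, H3} ships for at least 167.
Compare {H1, H2, H3}: its best feasible assignment gives total 398.
Compare {H1, H2}: its best feasible assignment gives total 455.
Every other set of open sites that can feasibly serve all demand totals ≥ 398 even under its best assignment. Minimum: 332.

332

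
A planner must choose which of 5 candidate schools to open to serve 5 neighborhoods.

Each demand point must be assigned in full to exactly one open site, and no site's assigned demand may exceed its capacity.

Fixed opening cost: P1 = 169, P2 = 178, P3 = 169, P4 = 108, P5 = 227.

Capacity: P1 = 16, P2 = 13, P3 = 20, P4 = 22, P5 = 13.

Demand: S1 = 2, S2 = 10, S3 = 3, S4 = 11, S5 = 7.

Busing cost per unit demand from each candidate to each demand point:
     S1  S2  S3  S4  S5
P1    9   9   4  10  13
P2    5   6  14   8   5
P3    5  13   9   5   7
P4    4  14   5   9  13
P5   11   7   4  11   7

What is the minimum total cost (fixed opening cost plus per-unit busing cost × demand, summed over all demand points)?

Open {P3, P4}; cheapest assignment that respects the capacities:
  P3 (cap 20, load 18): S4, S5 — cost 11×5 + 7×7 = 104
  P4 (cap 22, load 15): S1, S2, S3 — cost 2×4 + 10×14 + 3×5 = 163
  Shipping 267, fixed 277 → total 544.
  Any other capacity-feasible assignment to {P3, P4} ships for at least 267.
Compare {P1, P3}: its best feasible assignment gives total 554.
Compare {P2, P4}: its best feasible assignment gives total 561.
Every other set of open sites that can feasibly serve all demand totals ≥ 554 even under its best assignment. Minimum: 544.

544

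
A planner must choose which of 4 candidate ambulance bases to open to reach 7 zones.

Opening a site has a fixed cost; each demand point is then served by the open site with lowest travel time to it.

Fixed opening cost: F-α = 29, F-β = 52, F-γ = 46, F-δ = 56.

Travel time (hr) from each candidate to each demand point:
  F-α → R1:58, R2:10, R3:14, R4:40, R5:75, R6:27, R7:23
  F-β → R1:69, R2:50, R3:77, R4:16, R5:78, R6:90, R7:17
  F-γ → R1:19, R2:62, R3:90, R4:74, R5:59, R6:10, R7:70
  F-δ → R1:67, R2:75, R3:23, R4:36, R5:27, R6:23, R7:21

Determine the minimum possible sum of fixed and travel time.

250

Open {F-α, F-γ}: assign each demand point to its cheapest open site.
  R1→F-γ 19, R2→F-α 10, R3→F-α 14, R4→F-α 40, R5→F-γ 59, R6→F-γ 10, R7→F-α 23
  travel time 175, fixed 75 → total 250.
Compare {F-α, F-γ, F-δ}: travel time 137 + fixed 131 = 268.
Compare {F-α, F-β, F-γ}: travel time 145 + fixed 127 = 272.
Compare {F-α, F-δ}: travel time 189 + fixed 85 = 274.
All other subsets cost ≥ 268. Minimum total cost: 250.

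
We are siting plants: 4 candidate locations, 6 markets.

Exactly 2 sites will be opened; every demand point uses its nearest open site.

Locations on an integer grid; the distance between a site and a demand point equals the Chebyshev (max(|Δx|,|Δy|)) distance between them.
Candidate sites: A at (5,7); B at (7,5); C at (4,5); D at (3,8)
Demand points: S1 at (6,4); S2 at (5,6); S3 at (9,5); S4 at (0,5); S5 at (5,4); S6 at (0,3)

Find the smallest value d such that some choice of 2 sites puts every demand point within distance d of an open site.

4

Open {A, C}.
  Farthest demand point is S3 at distance 4 (to A); all others are ≤ 4.
With {B, C} the worst case is 4.
With {A, B} the worst case is 5.
No size-2 selection achieves below 4.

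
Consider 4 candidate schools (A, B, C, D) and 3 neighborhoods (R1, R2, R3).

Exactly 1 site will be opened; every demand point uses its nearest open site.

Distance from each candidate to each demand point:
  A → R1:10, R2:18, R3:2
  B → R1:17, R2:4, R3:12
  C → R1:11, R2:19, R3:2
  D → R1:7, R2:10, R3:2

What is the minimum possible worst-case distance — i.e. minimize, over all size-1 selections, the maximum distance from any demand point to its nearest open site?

Open {D}.
  Farthest demand point is R2 at distance 10 (to D); all others are ≤ 10.
With {B} the worst case is 17.
With {A} the worst case is 18.
No size-1 selection achieves below 10.

10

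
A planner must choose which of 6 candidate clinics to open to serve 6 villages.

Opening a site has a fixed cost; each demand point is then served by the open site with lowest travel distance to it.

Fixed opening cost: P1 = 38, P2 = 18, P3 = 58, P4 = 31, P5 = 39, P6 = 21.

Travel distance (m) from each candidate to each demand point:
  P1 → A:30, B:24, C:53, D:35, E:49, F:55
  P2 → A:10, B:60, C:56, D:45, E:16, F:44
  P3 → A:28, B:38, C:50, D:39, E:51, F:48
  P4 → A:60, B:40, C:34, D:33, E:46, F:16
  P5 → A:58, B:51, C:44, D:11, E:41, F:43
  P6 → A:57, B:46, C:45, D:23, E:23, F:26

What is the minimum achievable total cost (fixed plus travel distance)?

Open {P2, P4}: assign each demand point to its cheapest open site.
  A→P2 10, B→P4 40, C→P4 34, D→P4 33, E→P2 16, F→P4 16
  travel distance 149, fixed 49 → total 198.
Compare {P2, P6}: travel distance 166 + fixed 39 = 205.
Compare {P2, P4, P6}: travel distance 139 + fixed 70 = 209.
Compare {P2, P4, P5}: travel distance 127 + fixed 88 = 215.
All other subsets cost ≥ 205. Minimum total cost: 198.

198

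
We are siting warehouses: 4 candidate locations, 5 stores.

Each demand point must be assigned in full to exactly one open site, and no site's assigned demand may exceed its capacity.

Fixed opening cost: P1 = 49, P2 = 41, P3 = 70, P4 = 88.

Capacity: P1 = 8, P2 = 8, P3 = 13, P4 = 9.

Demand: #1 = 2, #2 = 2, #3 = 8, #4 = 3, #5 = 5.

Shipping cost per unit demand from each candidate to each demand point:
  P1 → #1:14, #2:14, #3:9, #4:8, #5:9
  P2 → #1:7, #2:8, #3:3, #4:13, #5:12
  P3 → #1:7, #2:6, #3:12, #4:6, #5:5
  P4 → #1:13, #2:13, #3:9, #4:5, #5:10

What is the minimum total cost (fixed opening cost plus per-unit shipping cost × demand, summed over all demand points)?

204

Open {P2, P3}; cheapest assignment that respects the capacities:
  P2 (cap 8, load 8): #3 — cost 8×3 = 24
  P3 (cap 13, load 12): #1, #2, #4, #5 — cost 2×7 + 2×6 + 3×6 + 5×5 = 69
  Shipping 93, fixed 111 → total 204.
  Any other capacity-feasible assignment to {P2, P3} ships for at least 93.
Compare {P1, P2, P3}: its best feasible assignment gives total 253.
Compare {P1, P3}: its best feasible assignment gives total 260.
Every other set of open sites that can feasibly serve all demand totals ≥ 253 even under its best assignment. Minimum: 204.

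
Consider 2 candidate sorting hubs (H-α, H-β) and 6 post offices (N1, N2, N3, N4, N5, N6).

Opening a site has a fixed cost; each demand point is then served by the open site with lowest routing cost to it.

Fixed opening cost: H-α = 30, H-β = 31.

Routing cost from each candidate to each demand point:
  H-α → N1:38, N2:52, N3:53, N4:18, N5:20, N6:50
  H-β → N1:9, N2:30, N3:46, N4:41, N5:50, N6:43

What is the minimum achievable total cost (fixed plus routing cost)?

Open {H-α, H-β}: assign each demand point to its cheapest open site.
  N1→H-β 9, N2→H-β 30, N3→H-β 46, N4→H-α 18, N5→H-α 20, N6→H-β 43
  routing cost 166, fixed 61 → total 227.
Compare {H-β}: routing cost 219 + fixed 31 = 250.
Compare {H-α}: routing cost 231 + fixed 30 = 261.

227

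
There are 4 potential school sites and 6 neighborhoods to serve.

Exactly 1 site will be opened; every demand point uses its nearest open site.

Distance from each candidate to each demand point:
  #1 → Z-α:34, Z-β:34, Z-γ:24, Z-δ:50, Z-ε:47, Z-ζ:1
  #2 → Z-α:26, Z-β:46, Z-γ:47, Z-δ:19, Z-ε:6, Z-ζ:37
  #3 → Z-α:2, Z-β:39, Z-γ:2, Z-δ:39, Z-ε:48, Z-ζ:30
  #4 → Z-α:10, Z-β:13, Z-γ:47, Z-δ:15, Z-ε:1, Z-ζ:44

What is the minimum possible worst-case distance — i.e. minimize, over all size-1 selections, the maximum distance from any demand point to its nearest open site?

47

Open {#2}.
  Farthest demand point is Z-γ at distance 47 (to #2); all others are ≤ 47.
With {#4} the worst case is 47.
With {#3} the worst case is 48.
No size-1 selection achieves below 47.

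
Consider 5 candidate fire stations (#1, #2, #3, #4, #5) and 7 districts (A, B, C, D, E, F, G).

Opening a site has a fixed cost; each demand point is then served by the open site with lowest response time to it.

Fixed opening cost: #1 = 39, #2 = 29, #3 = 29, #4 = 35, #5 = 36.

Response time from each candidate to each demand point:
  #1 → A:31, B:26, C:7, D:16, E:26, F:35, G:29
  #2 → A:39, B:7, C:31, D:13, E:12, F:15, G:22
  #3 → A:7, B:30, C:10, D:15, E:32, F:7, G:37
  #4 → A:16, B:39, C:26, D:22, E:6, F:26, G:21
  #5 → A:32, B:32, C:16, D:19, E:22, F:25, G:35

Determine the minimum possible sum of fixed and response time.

Open {#2, #3}: assign each demand point to its cheapest open site.
  A→#3 7, B→#2 7, C→#3 10, D→#2 13, E→#2 12, F→#3 7, G→#2 22
  response time 78, fixed 58 → total 136.
Compare {#3, #4}: response time 96 + fixed 64 = 160.
Compare {#2, #3, #4}: response time 71 + fixed 93 = 164.
Compare {#3}: response time 138 + fixed 29 = 167.
All other subsets cost ≥ 160. Minimum total cost: 136.

136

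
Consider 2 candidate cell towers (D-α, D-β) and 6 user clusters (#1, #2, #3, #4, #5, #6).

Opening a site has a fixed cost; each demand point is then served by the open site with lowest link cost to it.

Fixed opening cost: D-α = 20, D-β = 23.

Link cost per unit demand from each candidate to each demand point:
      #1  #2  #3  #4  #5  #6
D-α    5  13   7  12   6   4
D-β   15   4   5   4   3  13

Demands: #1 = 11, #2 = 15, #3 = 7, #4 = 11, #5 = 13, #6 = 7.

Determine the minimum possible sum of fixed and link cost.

Open {D-α, D-β}: assign each demand point to its cheapest open site.
  #1→D-α 11×5=55, #2→D-β 15×4=60, #3→D-β 7×5=35, #4→D-β 11×4=44, #5→D-β 13×3=39, #6→D-α 7×4=28
  link cost 261, fixed 43 → total 304.
Compare {D-β}: link cost 434 + fixed 23 = 457.
Compare {D-α}: link cost 537 + fixed 20 = 557.

304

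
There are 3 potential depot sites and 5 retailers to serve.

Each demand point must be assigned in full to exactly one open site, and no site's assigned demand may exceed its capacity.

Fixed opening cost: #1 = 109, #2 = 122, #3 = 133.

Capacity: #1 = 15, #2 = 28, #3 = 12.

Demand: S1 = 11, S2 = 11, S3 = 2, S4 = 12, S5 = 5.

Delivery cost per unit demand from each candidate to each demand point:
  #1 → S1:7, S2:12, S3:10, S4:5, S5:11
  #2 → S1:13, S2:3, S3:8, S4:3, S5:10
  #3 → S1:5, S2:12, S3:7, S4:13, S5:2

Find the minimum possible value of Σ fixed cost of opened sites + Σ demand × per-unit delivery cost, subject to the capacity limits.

447

Open {#1, #2}; cheapest assignment that respects the capacities:
  #1 (cap 15, load 13): S1, S3 — cost 11×7 + 2×10 = 97
  #2 (cap 28, load 28): S2, S4, S5 — cost 11×3 + 12×3 + 5×10 = 119
  Shipping 216, fixed 231 → total 447.
  Any other capacity-feasible assignment to {#1, #2} ships for at least 216.
Compare {#1, #2, #3}: its best feasible assignment gives total 534.
Every other set of open sites that can feasibly serve all demand totals ≥ 534 even under its best assignment. Minimum: 447.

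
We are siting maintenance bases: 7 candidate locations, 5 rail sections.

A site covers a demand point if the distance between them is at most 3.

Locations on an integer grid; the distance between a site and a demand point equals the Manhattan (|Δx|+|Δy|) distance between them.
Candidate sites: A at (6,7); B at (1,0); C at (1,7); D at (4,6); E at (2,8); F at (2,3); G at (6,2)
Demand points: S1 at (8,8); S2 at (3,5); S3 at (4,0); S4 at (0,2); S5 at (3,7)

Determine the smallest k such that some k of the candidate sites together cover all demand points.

Coverage sets (demand points within 3 of each site):
  A: {S1, S5}
  B: {S3, S4}
  C: {S5}
  D: {S2, S5}
  E: {S5}
  F: {S2, S4}
  G: {}
No 2 sites suffice: every size-2 union leaves at least one demand point uncovered.
But {A, B, D} covers everything, so the minimum is 3.

3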